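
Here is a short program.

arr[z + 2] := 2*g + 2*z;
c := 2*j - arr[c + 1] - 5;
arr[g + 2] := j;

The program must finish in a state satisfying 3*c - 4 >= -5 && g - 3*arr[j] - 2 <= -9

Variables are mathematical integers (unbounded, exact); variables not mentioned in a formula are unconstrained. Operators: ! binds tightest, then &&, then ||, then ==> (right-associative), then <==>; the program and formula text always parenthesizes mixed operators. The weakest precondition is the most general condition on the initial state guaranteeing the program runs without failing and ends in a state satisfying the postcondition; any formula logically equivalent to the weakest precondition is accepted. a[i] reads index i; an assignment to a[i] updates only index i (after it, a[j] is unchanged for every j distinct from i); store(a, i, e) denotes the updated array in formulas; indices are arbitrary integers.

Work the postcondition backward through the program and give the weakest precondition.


Working backward. After the program, the postcondition 3*c - 4 >= -5 && g - 3*arr[j] - 2 <= -9 must hold; in canonical form it is 3*c >= -1 && g <= 3*arr[j] - 7.
Before arr[g + 2] := j: 3*c >= -1 && g <= 3*store(arr, g + 2, j)[j] - 7
Before c := 2*j - arr[c + 1] - 5: 6*j >= 3*arr[c + 1] + 14 && g <= 3*store(arr, g + 2, j)[j] - 7
Before arr[z + 2] := 2*g + 2*z: 6*j >= 3*store(arr, z + 2, 2*g + 2*z)[c + 1] + 14 && g <= 3*store(store(arr, z + 2, 2*g + 2*z), g + 2, j)[j] - 7
Answer: WP = 6*j >= 3*store(arr, z + 2, 2*g + 2*z)[c + 1] + 14 && g <= 3*store(store(arr, z + 2, 2*g + 2*z), g + 2, j)[j] - 7


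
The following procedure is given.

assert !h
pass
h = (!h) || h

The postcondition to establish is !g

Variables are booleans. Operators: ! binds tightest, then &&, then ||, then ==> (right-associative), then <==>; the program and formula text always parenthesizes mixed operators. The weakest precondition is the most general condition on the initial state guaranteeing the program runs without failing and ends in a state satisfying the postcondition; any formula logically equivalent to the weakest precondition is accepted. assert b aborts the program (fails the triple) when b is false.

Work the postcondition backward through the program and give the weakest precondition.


Working backward. After the program, !g must hold.
Before h := (!h) || h: !g
Before skip: !g
Before assert !h: (!h) && (!g)
Answer: WP = (!h) && (!g)


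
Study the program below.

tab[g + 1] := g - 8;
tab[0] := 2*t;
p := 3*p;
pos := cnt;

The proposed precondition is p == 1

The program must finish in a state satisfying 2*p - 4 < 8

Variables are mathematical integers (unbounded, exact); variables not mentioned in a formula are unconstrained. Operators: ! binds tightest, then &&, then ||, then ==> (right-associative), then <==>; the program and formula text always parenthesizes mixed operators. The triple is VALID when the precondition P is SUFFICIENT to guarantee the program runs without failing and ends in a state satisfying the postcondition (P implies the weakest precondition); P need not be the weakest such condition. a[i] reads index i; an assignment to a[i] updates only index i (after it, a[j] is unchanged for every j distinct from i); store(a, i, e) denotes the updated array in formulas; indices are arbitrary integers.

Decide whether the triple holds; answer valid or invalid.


Working backward. After the program, the postcondition 2*p - 4 < 8 must hold; in canonical form it is 2*p < 12.
Before pos := cnt: 2*p < 12
Before p := 3*p: 6*p < 12
Before tab[0] := 2*t: 6*p < 12
Before tab[g + 1] := g - 8: 6*p < 12
The weakest precondition is 6*p < 12.
Check whether p == 1 implies it.
Every state satisfying the precondition satisfies the weakest precondition: the implication holds.
Answer: valid


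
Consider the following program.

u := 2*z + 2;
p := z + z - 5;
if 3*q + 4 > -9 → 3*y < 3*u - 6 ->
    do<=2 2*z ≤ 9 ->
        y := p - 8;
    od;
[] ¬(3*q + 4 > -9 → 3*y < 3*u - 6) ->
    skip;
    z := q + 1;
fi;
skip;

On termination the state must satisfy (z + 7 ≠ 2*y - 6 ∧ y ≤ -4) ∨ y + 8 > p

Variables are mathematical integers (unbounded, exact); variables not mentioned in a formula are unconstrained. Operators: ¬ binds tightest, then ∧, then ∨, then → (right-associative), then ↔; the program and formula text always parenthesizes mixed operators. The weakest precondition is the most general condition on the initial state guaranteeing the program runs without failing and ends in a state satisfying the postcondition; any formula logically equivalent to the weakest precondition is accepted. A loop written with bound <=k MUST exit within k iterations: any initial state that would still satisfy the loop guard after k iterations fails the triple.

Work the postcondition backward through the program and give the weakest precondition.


Working backward. After the program, the postcondition (z + 7 ≠ 2*y - 6 ∧ y ≤ -4) ∨ y + 8 > p must hold; in canonical form it is (z ≠ 2*y - 13 ∧ y ≤ -4) ∨ y > p - 8.
Before skip: (z ≠ 2*y - 13 ∧ y ≤ -4) ∨ y > p - 8
Then branch requires (2*z ≤ 9 → ((2*z ≤ 9 → ((¬(2*z ≤ 9)) ∧ z ≠ 2*p - 29 ∧ p ≤ 4)) ∧ ((¬(2*z ≤ 9)) → (z ≠ 2*p - 29 ∧ p ≤ 4)))) ∧ ((¬(2*z ≤ 9)) → ((z ≠ 2*y - 13 ∧ y ≤ -4) ∨ y > p - 8)); else branch requires (q ≠ 2*y - 14 ∧ y ≤ -4) ∨ y > p - 8.
Before the if: ((3*q > -13 → 3*y < 3*u - 6) → ((2*z ≤ 9 → ((2*z ≤ 9 → ((¬(2*z ≤ 9)) ∧ z ≠ 2*p - 29 ∧ p ≤ 4)) ∧ ((¬(2*z ≤ 9)) → (z ≠ 2*p - 29 ∧ p ≤ 4)))) ∧ ((¬(2*z ≤ 9)) → ((z ≠ 2*y - 13 ∧ y ≤ -4) ∨ y > p - 8)))) ∧ ((¬(3*q > -13 → 3*y < 3*u - 6)) → ((q ≠ 2*y - 14 ∧ y ≤ -4) ∨ y > p - 8))
Before p := z + z - 5: ((3*q > -13 → 3*y < 3*u - 6) → ((2*z ≤ 9 → ((¬(2*z ≤ 9)) ∧ ((¬(2*z ≤ 9)) → (3*z ≠ 39 ∧ 2*z ≤ 9)))) ∧ ((¬(2*z ≤ 9)) → ((z ≠ 2*y - 13 ∧ y ≤ -4) ∨ y > 2*z - 13)))) ∧ ((¬(3*q > -13 → 3*y < 3*u - 6)) → ((q ≠ 2*y - 14 ∧ y ≤ -4) ∨ y > 2*z - 13))
Before u := 2*z + 2: ((3*q > -13 → 3*y < 6*z) → ((2*z ≤ 9 → ((¬(2*z ≤ 9)) ∧ ((¬(2*z ≤ 9)) → (3*z ≠ 39 ∧ 2*z ≤ 9)))) ∧ ((¬(2*z ≤ 9)) → ((z ≠ 2*y - 13 ∧ y ≤ -4) ∨ y > 2*z - 13)))) ∧ ((¬(3*q > -13 → 3*y < 6*z)) → ((q ≠ 2*y - 14 ∧ y ≤ -4) ∨ y > 2*z - 13))
Answer: WP = ((3*q > -13 → 3*y < 6*z) → ((2*z ≤ 9 → ((¬(2*z ≤ 9)) ∧ ((¬(2*z ≤ 9)) → (3*z ≠ 39 ∧ 2*z ≤ 9)))) ∧ ((¬(2*z ≤ 9)) → ((z ≠ 2*y - 13 ∧ y ≤ -4) ∨ y > 2*z - 13)))) ∧ ((¬(3*q > -13 → 3*y < 6*z)) → ((q ≠ 2*y - 14 ∧ y ≤ -4) ∨ y > 2*z - 13))


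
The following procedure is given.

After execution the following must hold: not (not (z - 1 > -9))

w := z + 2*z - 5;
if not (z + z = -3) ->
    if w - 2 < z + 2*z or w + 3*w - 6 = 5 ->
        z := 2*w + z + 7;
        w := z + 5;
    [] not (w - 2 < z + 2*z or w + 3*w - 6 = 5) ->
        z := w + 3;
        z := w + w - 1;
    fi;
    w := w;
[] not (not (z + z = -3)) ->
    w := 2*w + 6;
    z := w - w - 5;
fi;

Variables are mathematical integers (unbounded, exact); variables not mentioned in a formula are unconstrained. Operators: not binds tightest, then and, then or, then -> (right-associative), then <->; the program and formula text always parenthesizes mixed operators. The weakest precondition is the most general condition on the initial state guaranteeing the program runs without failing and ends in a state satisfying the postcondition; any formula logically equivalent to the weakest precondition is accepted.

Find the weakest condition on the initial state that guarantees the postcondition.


Working backward. After the program, the postcondition not (not (z - 1 > -9)) must hold; in canonical form it is z > -8.
Then branch requires ((w < 3*z + 2 or 4*w = 11) -> 2*w + z > -15) and ((not (w < 3*z + 2 or 4*w = 11)) -> 2*w > -7); else branch requires true.
Before the if: (not (2*z = -3)) -> (((w < 3*z + 2 or 4*w = 11) -> 2*w + z > -15) and ((not (w < 3*z + 2 or 4*w = 11)) -> 2*w > -7))
Before w := z + 2*z - 5: (not (2*z = -3)) -> 7*z > -5
Answer: WP = (not (2*z = -3)) -> 7*z > -5


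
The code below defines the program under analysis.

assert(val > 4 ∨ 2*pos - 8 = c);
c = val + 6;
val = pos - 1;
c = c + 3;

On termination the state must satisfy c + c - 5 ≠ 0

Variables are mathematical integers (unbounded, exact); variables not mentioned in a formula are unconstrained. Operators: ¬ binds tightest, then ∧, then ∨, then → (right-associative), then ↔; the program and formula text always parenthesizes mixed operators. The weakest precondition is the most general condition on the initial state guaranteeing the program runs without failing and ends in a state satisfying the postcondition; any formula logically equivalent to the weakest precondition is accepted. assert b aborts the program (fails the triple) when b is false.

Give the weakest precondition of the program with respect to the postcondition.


Working backward. After the program, the postcondition c + c - 5 ≠ 0 must hold; in canonical form it is 2*c ≠ 5.
Before c := c + 3: 2*c ≠ -1
Before val := pos - 1: 2*c ≠ -1
Before c := val + 6: 2*val ≠ -13
Before assert val > 4 ∨ 2*pos - 8 = c: (val > 4 ∨ 2*pos = c + 8) ∧ 2*val ≠ -13
Answer: WP = (val > 4 ∨ 2*pos = c + 8) ∧ 2*val ≠ -13


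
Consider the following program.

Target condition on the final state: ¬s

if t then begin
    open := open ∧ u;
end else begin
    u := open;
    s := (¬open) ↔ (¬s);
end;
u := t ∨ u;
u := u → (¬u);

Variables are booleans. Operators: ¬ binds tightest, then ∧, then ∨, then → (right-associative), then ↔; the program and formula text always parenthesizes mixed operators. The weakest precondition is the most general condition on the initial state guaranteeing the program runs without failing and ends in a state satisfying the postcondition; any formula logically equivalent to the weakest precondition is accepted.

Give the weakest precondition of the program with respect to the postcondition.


Working backward. After the program, ¬s must hold.
Before u := u → (¬u): ¬s
Before u := t ∨ u: ¬s
Then branch requires ¬s; else branch requires ¬((¬open) ↔ (¬s)).
Before the if: (t → (¬s)) ∧ ((¬t) → (¬((¬open) ↔ (¬s))))
Answer: WP = (t → (¬s)) ∧ ((¬t) → (¬((¬open) ↔ (¬s))))


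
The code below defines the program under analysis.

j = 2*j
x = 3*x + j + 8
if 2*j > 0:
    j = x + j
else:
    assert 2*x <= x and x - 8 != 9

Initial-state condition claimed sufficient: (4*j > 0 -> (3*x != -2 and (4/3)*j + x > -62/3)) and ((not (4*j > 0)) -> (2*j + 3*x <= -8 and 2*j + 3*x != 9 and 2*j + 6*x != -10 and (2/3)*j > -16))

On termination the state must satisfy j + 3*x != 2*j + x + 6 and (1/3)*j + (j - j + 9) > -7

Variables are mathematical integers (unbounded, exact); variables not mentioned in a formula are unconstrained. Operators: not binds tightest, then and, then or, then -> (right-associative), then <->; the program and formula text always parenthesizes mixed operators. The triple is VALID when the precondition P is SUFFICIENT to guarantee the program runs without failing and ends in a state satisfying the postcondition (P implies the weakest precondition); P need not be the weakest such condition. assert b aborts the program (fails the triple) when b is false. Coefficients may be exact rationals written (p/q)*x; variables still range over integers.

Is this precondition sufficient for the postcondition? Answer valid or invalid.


Working backward. After the program, the postcondition j + 3*x != 2*j + x + 6 and (1/3)*j + (j - j + 9) > -7 must hold; in canonical form it is 2*x != j + 6 and (1/3)*j > -16.
Then branch requires x != j + 6 and (1/3)*j + (1/3)*x > -16; else branch requires x <= 0 and x != 17 and 2*x != j + 6 and (1/3)*j > -16.
Before the if: (2*j > 0 -> (x != j + 6 and (1/3)*j + (1/3)*x > -16)) and ((not (2*j > 0)) -> (x <= 0 and x != 17 and 2*x != j + 6 and (1/3)*j > -16))
Before x := 3*x + j + 8: (2*j > 0 -> (3*x != -2 and (2/3)*j + x > -56/3)) and ((not (2*j > 0)) -> (j + 3*x <= -8 and j + 3*x != 9 and j + 6*x != -10 and (1/3)*j > -16))
Before j := 2*j: (4*j > 0 -> (3*x != -2 and (4/3)*j + x > -56/3)) and ((not (4*j > 0)) -> (2*j + 3*x <= -8 and 2*j + 3*x != 9 and 2*j + 6*x != -10 and (2/3)*j > -16))
The weakest precondition is (4*j > 0 -> (3*x != -2 and (4/3)*j + x > -56/3)) and ((not (4*j > 0)) -> (2*j + 3*x <= -8 and 2*j + 3*x != 9 and 2*j + 6*x != -10 and (2/3)*j > -16)).
Check whether (4*j > 0 -> (3*x != -2 and (4/3)*j + x > -62/3)) and ((not (4*j > 0)) -> (2*j + 3*x <= -8 and 2*j + 3*x != 9 and 2*j + 6*x != -10 and (2/3)*j > -16)) implies it.
Countermodel: at the initial state j = 1, x = -20, the precondition holds but the weakest precondition fails.
Answer: invalid


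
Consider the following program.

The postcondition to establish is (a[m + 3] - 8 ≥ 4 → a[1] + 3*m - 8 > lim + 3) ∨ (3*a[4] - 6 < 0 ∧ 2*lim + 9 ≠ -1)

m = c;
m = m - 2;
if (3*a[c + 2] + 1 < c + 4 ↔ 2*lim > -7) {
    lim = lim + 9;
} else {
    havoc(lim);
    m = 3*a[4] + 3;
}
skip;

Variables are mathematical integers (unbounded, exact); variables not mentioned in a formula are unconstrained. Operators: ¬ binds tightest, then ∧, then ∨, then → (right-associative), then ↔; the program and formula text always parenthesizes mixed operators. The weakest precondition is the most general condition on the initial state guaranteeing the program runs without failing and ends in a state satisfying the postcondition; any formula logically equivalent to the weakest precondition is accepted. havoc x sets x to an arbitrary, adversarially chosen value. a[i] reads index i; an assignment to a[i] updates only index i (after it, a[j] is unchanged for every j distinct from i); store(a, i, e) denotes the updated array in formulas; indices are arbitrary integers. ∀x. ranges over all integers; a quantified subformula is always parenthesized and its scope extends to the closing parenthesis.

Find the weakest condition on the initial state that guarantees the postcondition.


Working backward. After the program, the postcondition (a[m + 3] - 8 ≥ 4 → a[1] + 3*m - 8 > lim + 3) ∨ (3*a[4] - 6 < 0 ∧ 2*lim + 9 ≠ -1) must hold; in canonical form it is (a[m + 3] ≥ 12 → a[1] + 3*m > lim + 11) ∨ (3*a[4] < 6 ∧ 2*lim ≠ -10).
Before skip: (a[m + 3] ≥ 12 → a[1] + 3*m > lim + 11) ∨ (3*a[4] < 6 ∧ 2*lim ≠ -10)
Then branch requires (a[m + 3] ≥ 12 → a[1] + 3*m > lim + 20) ∨ (3*a[4] < 6 ∧ 2*lim ≠ -28); else branch requires ∀lim_1. ((a[3*a[4] + 6] ≥ 12 → a[1] + 9*a[4] > lim_1 + 2) ∨ (3*a[4] < 6 ∧ 2*lim_1 ≠ -10)).
Before the if: ((3*a[c + 2] < c + 3 ↔ 2*lim > -7) → ((a[m + 3] ≥ 12 → a[1] + 3*m > lim + 20) ∨ (3*a[4] < 6 ∧ 2*lim ≠ -28))) ∧ ((¬(3*a[c + 2] < c + 3 ↔ 2*lim > -7)) → (∀lim_1. ((a[3*a[4] + 6] ≥ 12 → a[1] + 9*a[4] > lim_1 + 2) ∨ (3*a[4] < 6 ∧ 2*lim_1 ≠ -10))))
Before m := m - 2: ((3*a[c + 2] < c + 3 ↔ 2*lim > -7) → ((a[m + 1] ≥ 12 → a[1] + 3*m > lim + 26) ∨ (3*a[4] < 6 ∧ 2*lim ≠ -28))) ∧ ((¬(3*a[c + 2] < c + 3 ↔ 2*lim > -7)) → (∀lim_1. ((a[3*a[4] + 6] ≥ 12 → a[1] + 9*a[4] > lim_1 + 2) ∨ (3*a[4] < 6 ∧ 2*lim_1 ≠ -10))))
Before m := c: ((3*a[c + 2] < c + 3 ↔ 2*lim > -7) → ((a[c + 1] ≥ 12 → a[1] + 3*c > lim + 26) ∨ (3*a[4] < 6 ∧ 2*lim ≠ -28))) ∧ ((¬(3*a[c + 2] < c + 3 ↔ 2*lim > -7)) → (∀lim_1. ((a[3*a[4] + 6] ≥ 12 → a[1] + 9*a[4] > lim_1 + 2) ∨ (3*a[4] < 6 ∧ 2*lim_1 ≠ -10))))
Answer: WP = ((3*a[c + 2] < c + 3 ↔ 2*lim > -7) → ((a[c + 1] ≥ 12 → a[1] + 3*c > lim + 26) ∨ (3*a[4] < 6 ∧ 2*lim ≠ -28))) ∧ ((¬(3*a[c + 2] < c + 3 ↔ 2*lim > -7)) → (∀lim_1. ((a[3*a[4] + 6] ≥ 12 → a[1] + 9*a[4] > lim_1 + 2) ∨ (3*a[4] < 6 ∧ 2*lim_1 ≠ -10))))


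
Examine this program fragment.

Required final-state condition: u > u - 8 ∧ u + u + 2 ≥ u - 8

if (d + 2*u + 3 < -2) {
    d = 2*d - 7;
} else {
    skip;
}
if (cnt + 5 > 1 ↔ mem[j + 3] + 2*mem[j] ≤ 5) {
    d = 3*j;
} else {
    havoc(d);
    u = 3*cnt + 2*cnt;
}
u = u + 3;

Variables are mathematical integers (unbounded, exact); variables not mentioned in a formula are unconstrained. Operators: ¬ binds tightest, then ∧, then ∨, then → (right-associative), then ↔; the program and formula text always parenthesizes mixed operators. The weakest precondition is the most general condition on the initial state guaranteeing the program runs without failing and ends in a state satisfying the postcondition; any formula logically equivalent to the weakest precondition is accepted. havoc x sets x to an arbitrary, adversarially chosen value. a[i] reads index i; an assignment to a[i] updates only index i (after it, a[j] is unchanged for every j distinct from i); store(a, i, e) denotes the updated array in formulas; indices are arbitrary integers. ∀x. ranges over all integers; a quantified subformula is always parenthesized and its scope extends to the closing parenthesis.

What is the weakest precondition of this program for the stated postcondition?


Working backward. After the program, the postcondition u > u - 8 ∧ u + u + 2 ≥ u - 8 must hold; in canonical form it is u ≥ -10.
Before u := u + 3: u ≥ -13
Then branch requires u ≥ -13; else branch requires 5*cnt ≥ -13.
Before the if: ((cnt > -4 ↔ mem[j + 3] + 2*mem[j] ≤ 5) → u ≥ -13) ∧ ((¬(cnt > -4 ↔ mem[j + 3] + 2*mem[j] ≤ 5)) → 5*cnt ≥ -13)
Then branch requires ((cnt > -4 ↔ mem[j + 3] + 2*mem[j] ≤ 5) → u ≥ -13) ∧ ((¬(cnt > -4 ↔ mem[j + 3] + 2*mem[j] ≤ 5)) → 5*cnt ≥ -13); else branch requires ((cnt > -4 ↔ mem[j + 3] + 2*mem[j] ≤ 5) → u ≥ -13) ∧ ((¬(cnt > -4 ↔ mem[j + 3] + 2*mem[j] ≤ 5)) → 5*cnt ≥ -13).
Before the if: (d + 2*u < -5 → (((cnt > -4 ↔ mem[j + 3] + 2*mem[j] ≤ 5) → u ≥ -13) ∧ ((¬(cnt > -4 ↔ mem[j + 3] + 2*mem[j] ≤ 5)) → 5*cnt ≥ -13))) ∧ ((¬(d + 2*u < -5)) → (((cnt > -4 ↔ mem[j + 3] + 2*mem[j] ≤ 5) → u ≥ -13) ∧ ((¬(cnt > -4 ↔ mem[j + 3] + 2*mem[j] ≤ 5)) → 5*cnt ≥ -13)))
Answer: WP = (d + 2*u < -5 → (((cnt > -4 ↔ mem[j + 3] + 2*mem[j] ≤ 5) → u ≥ -13) ∧ ((¬(cnt > -4 ↔ mem[j + 3] + 2*mem[j] ≤ 5)) → 5*cnt ≥ -13))) ∧ ((¬(d + 2*u < -5)) → (((cnt > -4 ↔ mem[j + 3] + 2*mem[j] ≤ 5) → u ≥ -13) ∧ ((¬(cnt > -4 ↔ mem[j + 3] + 2*mem[j] ≤ 5)) → 5*cnt ≥ -13)))


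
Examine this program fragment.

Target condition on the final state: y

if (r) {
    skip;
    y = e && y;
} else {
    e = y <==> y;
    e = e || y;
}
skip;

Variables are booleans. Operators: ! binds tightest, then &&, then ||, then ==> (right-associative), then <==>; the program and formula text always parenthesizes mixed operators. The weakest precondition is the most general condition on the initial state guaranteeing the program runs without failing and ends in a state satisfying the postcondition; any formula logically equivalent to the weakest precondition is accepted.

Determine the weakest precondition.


Working backward. After the program, y must hold.
Before skip: y
Then branch requires e && y; else branch requires y.
Before the if: (r ==> (e && y)) && ((!r) ==> y)
Answer: WP = (r ==> (e && y)) && ((!r) ==> y)


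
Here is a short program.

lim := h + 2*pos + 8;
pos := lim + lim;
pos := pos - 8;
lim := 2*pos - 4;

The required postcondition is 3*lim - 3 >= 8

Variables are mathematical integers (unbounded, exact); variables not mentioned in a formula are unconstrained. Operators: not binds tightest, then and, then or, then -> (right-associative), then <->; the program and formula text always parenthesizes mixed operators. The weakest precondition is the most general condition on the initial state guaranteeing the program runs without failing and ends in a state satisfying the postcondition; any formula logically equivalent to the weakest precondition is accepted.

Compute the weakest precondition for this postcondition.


Working backward. After the program, the postcondition 3*lim - 3 >= 8 must hold; in canonical form it is 3*lim >= 11.
Before lim := 2*pos - 4: 6*pos >= 23
Before pos := pos - 8: 6*pos >= 71
Before pos := lim + lim: 12*lim >= 71
Before lim := h + 2*pos + 8: 12*h + 24*pos >= -25
Answer: WP = 12*h + 24*pos >= -25


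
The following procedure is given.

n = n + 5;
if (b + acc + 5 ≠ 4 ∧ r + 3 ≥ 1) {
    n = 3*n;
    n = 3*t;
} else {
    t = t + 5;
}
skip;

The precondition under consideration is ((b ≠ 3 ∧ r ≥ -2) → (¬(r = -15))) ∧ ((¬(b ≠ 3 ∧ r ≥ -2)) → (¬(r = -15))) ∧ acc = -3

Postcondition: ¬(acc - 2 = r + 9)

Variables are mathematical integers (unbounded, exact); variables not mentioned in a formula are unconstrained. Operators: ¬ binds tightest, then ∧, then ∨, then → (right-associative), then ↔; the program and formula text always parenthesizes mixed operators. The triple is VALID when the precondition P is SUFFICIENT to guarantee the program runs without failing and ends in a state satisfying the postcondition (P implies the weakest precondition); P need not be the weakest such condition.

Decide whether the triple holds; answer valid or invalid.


Working backward. After the program, the postcondition ¬(acc - 2 = r + 9) must hold; in canonical form it is ¬(acc = r + 11).
Before skip: ¬(acc = r + 11)
Then branch requires ¬(acc = r + 11); else branch requires ¬(acc = r + 11).
Before the if: ((acc + b ≠ -1 ∧ r ≥ -2) → (¬(acc = r + 11))) ∧ ((¬(acc + b ≠ -1 ∧ r ≥ -2)) → (¬(acc = r + 11)))
Before n := n + 5: ((acc + b ≠ -1 ∧ r ≥ -2) → (¬(acc = r + 11))) ∧ ((¬(acc + b ≠ -1 ∧ r ≥ -2)) → (¬(acc = r + 11)))
The weakest precondition is ((acc + b ≠ -1 ∧ r ≥ -2) → (¬(acc = r + 11))) ∧ ((¬(acc + b ≠ -1 ∧ r ≥ -2)) → (¬(acc = r + 11))).
Check whether ((b ≠ 3 ∧ r ≥ -2) → (¬(r = -15))) ∧ ((¬(b ≠ 3 ∧ r ≥ -2)) → (¬(r = -15))) ∧ acc = -3 implies it.
Countermodel: at the initial state acc = -3, b = 0, r = -14, the precondition holds but the weakest precondition fails.
Answer: invalid


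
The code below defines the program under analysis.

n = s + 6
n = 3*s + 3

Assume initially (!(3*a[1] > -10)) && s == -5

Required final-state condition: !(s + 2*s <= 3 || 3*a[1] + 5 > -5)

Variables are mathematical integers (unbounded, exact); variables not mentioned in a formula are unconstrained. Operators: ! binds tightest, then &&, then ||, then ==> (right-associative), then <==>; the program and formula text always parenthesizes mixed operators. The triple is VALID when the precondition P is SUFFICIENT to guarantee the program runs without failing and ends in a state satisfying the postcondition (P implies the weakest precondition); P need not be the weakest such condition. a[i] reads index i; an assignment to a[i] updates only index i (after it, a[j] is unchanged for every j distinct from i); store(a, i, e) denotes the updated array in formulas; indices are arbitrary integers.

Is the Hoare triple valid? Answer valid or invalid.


Working backward. After the program, the postcondition !(s + 2*s <= 3 || 3*a[1] + 5 > -5) must hold; in canonical form it is !(3*s <= 3 || 3*a[1] > -10).
Before n := 3*s + 3: !(3*s <= 3 || 3*a[1] > -10)
Before n := s + 6: !(3*s <= 3 || 3*a[1] > -10)
The weakest precondition is !(3*s <= 3 || 3*a[1] > -10).
Check whether (!(3*a[1] > -10)) && s == -5 implies it.
Countermodel: at the initial state a = {[1] = -4, elsewhere -4}, s = -5, the precondition holds but the weakest precondition fails.
Answer: invalid


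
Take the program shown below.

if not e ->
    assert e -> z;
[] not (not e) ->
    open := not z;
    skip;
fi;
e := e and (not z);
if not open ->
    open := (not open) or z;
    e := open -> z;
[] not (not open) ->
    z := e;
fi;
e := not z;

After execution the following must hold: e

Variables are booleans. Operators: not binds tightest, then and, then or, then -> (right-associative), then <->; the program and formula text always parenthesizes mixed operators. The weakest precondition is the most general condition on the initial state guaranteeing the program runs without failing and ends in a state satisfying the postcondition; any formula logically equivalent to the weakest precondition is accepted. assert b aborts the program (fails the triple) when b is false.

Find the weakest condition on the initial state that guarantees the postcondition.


Working backward. After the program, e must hold.
Before e := not z: not z
Then branch requires not z; else branch requires not e.
Before the if: ((not open) -> (not z)) and (open -> (not e))
Before e := e and (not z): ((not open) -> (not z)) and (open -> (not (e and (not z))))
Then branch requires (e -> z) and ((not open) -> (not z)) and (open -> (not (e and (not z)))); else branch requires (z -> (not z)) and ((not z) -> (not (e and (not z)))).
Before the if: ((not e) -> ((e -> z) and ((not open) -> (not z)) and (open -> (not (e and (not z)))))) and (e -> ((z -> (not z)) and ((not z) -> (not (e and (not z))))))
Answer: WP = ((not e) -> ((e -> z) and ((not open) -> (not z)) and (open -> (not (e and (not z)))))) and (e -> ((z -> (not z)) and ((not z) -> (not (e and (not z))))))


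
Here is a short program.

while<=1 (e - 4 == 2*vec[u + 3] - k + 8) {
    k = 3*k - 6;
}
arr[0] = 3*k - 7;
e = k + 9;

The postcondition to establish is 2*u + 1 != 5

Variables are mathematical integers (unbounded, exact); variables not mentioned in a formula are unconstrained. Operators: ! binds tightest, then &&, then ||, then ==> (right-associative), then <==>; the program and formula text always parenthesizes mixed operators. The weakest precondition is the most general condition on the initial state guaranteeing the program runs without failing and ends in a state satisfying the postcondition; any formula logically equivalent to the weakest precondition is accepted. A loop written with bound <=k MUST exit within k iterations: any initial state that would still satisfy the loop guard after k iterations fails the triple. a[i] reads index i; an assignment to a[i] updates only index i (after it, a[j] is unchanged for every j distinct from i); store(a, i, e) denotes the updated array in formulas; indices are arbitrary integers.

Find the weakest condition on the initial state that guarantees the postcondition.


Working backward. After the program, the postcondition 2*u + 1 != 5 must hold; in canonical form it is 2*u != 4.
Before e := k + 9: 2*u != 4
Before arr[0] := 3*k - 7: 2*u != 4
Before the loop (bound <=1), unroll the exhaustion recursion (WP_0 = exit-now case; WP_j = one more guarded iteration, up to j = 1):
  WP_0: (!(e + k == 2*vec[u + 3] + 12)) && 2*u != 4
  WP_1: (e + k == 2*vec[u + 3] + 12 ==> ((!(e + 3*k == 2*vec[u + 3] + 18)) && 2*u != 4)) && ((!(e + k == 2*vec[u + 3] + 12)) ==> 2*u != 4)
So before the loop: (e + k == 2*vec[u + 3] + 12 ==> ((!(e + 3*k == 2*vec[u + 3] + 18)) && 2*u != 4)) && ((!(e + k == 2*vec[u + 3] + 12)) ==> 2*u != 4)
Answer: WP = (e + k == 2*vec[u + 3] + 12 ==> ((!(e + 3*k == 2*vec[u + 3] + 18)) && 2*u != 4)) && ((!(e + k == 2*vec[u + 3] + 12)) ==> 2*u != 4)


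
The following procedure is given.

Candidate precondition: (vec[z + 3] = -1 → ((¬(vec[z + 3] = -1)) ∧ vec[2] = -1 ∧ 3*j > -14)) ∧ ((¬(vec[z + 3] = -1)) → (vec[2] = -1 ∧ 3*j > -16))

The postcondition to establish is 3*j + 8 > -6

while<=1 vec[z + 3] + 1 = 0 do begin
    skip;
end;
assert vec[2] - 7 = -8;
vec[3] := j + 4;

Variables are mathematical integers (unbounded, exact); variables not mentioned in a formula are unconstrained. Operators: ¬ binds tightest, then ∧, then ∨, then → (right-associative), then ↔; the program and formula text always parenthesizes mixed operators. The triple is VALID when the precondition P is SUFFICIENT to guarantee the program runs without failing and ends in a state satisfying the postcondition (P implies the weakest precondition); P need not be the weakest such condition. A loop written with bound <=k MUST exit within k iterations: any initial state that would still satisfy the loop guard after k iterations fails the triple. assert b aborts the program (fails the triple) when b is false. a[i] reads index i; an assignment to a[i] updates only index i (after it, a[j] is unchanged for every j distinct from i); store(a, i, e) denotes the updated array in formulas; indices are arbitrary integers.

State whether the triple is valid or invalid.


Working backward. After the program, the postcondition 3*j + 8 > -6 must hold; in canonical form it is 3*j > -14.
Before vec[3] := j + 4: 3*j > -14
Before assert vec[2] - 7 = -8: vec[2] = -1 ∧ 3*j > -14
Before the loop (bound <=1), unroll the exhaustion recursion (WP_0 = exit-now case; WP_j = one more guarded iteration, up to j = 1):
  WP_0: (¬(vec[z + 3] = -1)) ∧ vec[2] = -1 ∧ 3*j > -14
  WP_1: (vec[z + 3] = -1 → ((¬(vec[z + 3] = -1)) ∧ vec[2] = -1 ∧ 3*j > -14)) ∧ ((¬(vec[z + 3] = -1)) → (vec[2] = -1 ∧ 3*j > -14))
So before the loop: (vec[z + 3] = -1 → ((¬(vec[z + 3] = -1)) ∧ vec[2] = -1 ∧ 3*j > -14)) ∧ ((¬(vec[z + 3] = -1)) → (vec[2] = -1 ∧ 3*j > -14))
The weakest precondition is (vec[z + 3] = -1 → ((¬(vec[z + 3] = -1)) ∧ vec[2] = -1 ∧ 3*j > -14)) ∧ ((¬(vec[z + 3] = -1)) → (vec[2] = -1 ∧ 3*j > -14)).
Check whether (vec[z + 3] = -1 → ((¬(vec[z + 3] = -1)) ∧ vec[2] = -1 ∧ 3*j > -14)) ∧ ((¬(vec[z + 3] = -1)) → (vec[2] = -1 ∧ 3*j > -16)) implies it.
Countermodel: at the initial state j = -5, vec = {[2] = -1, [3] = 4, elsewhere -1}, z = 0, the precondition holds but the weakest precondition fails.
Answer: invalid


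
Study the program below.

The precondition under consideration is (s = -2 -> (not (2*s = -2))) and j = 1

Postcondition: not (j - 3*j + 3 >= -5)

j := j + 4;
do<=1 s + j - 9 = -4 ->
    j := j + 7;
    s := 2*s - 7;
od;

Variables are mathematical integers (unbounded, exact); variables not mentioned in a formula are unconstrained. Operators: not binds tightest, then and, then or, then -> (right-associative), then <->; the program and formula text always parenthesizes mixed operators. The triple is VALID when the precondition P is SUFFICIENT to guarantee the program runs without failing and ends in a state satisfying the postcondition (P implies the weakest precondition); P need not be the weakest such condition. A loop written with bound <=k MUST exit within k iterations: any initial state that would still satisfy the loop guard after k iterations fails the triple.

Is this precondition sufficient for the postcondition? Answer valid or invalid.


Working backward. After the program, the postcondition not (j - 3*j + 3 >= -5) must hold; in canonical form it is not (2*j <= 8).
Before the loop (bound <=1), unroll the exhaustion recursion (WP_0 = exit-now case; WP_j = one more guarded iteration, up to j = 1):
  WP_0: (not (j + s = 5)) and (not (2*j <= 8))
  WP_1: (j + s = 5 -> ((not (j + 2*s = 5)) and (not (2*j <= -6)))) and ((not (j + s = 5)) -> (not (2*j <= 8)))
So before the loop: (j + s = 5 -> ((not (j + 2*s = 5)) and (not (2*j <= -6)))) and ((not (j + s = 5)) -> (not (2*j <= 8)))
Before j := j + 4: (j + s = 1 -> ((not (j + 2*s = 1)) and (not (2*j <= -14)))) and ((not (j + s = 1)) -> (not (2*j <= 0)))
The weakest precondition is (j + s = 1 -> ((not (j + 2*s = 1)) and (not (2*j <= -14)))) and ((not (j + s = 1)) -> (not (2*j <= 0))).
Check whether (s = -2 -> (not (2*s = -2))) and j = 1 implies it.
Countermodel: at the initial state j = 1, s = 0, the precondition holds but the weakest precondition fails.
Answer: invalid


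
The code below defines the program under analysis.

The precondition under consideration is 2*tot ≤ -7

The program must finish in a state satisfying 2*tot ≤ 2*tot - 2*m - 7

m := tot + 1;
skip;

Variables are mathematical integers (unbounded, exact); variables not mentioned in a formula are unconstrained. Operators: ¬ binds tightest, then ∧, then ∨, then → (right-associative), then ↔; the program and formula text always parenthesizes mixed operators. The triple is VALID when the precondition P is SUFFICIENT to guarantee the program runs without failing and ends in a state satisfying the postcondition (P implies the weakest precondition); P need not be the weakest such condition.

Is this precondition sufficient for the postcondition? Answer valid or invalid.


Working backward. After the program, the postcondition 2*tot ≤ 2*tot - 2*m - 7 must hold; in canonical form it is 2*m ≤ -7.
Before skip: 2*m ≤ -7
Before m := tot + 1: 2*tot ≤ -9
The weakest precondition is 2*tot ≤ -9.
Check whether 2*tot ≤ -7 implies it.
Countermodel: at the initial state tot = -4, the precondition holds but the weakest precondition fails.
Answer: invalid


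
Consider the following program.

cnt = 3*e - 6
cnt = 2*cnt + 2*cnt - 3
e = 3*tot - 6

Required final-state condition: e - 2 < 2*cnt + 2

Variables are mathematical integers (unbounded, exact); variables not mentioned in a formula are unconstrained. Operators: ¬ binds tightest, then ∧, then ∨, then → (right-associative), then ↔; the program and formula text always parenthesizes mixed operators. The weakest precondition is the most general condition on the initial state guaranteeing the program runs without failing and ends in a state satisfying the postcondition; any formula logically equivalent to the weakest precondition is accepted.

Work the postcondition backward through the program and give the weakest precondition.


Working backward. After the program, the postcondition e - 2 < 2*cnt + 2 must hold; in canonical form it is e < 2*cnt + 4.
Before e := 3*tot - 6: 3*tot < 2*cnt + 10
Before cnt := 2*cnt + 2*cnt - 3: 3*tot < 8*cnt + 4
Before cnt := 3*e - 6: 3*tot < 24*e - 44
Answer: WP = 3*tot < 24*e - 44


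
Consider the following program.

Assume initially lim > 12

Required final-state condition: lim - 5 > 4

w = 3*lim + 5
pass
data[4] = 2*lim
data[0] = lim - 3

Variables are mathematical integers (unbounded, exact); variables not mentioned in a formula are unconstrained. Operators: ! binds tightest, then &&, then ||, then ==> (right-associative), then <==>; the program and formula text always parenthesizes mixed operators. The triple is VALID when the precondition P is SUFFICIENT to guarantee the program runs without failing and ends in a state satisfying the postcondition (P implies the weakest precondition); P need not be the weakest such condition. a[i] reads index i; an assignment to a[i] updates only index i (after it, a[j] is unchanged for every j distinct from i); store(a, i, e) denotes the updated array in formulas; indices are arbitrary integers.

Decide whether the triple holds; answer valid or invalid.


Working backward. After the program, the postcondition lim - 5 > 4 must hold; in canonical form it is lim > 9.
Before data[0] := lim - 3: lim > 9
Before data[4] := 2*lim: lim > 9
Before skip: lim > 9
Before w := 3*lim + 5: lim > 9
The weakest precondition is lim > 9.
Check whether lim > 12 implies it.
Every state satisfying the precondition satisfies the weakest precondition: the implication holds.
Answer: valid


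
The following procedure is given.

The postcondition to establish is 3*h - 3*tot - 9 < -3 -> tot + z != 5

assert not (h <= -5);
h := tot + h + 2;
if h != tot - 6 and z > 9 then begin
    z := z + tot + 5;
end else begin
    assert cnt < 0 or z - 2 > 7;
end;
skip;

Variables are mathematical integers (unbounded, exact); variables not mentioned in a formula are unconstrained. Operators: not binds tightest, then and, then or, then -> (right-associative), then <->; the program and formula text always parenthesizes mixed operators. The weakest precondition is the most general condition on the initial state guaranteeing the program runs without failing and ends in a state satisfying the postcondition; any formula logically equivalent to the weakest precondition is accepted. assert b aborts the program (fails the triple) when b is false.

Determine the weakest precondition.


Working backward. After the program, the postcondition 3*h - 3*tot - 9 < -3 -> tot + z != 5 must hold; in canonical form it is 3*h < 3*tot + 6 -> tot + z != 5.
Before skip: 3*h < 3*tot + 6 -> tot + z != 5
Then branch requires 3*h < 3*tot + 6 -> 2*tot + z != 0; else branch requires (cnt < 0 or z > 9) and (3*h < 3*tot + 6 -> tot + z != 5).
Before the if: ((h != tot - 6 and z > 9) -> (3*h < 3*tot + 6 -> 2*tot + z != 0)) and ((not (h != tot - 6 and z > 9)) -> ((cnt < 0 or z > 9) and (3*h < 3*tot + 6 -> tot + z != 5)))
Before h := tot + h + 2: ((h != -8 and z > 9) -> (3*h < 0 -> 2*tot + z != 0)) and ((not (h != -8 and z > 9)) -> ((cnt < 0 or z > 9) and (3*h < 0 -> tot + z != 5)))
Before assert not (h <= -5): (not (h <= -5)) and ((h != -8 and z > 9) -> (3*h < 0 -> 2*tot + z != 0)) and ((not (h != -8 and z > 9)) -> ((cnt < 0 or z > 9) and (3*h < 0 -> tot + z != 5)))
Answer: WP = (not (h <= -5)) and ((h != -8 and z > 9) -> (3*h < 0 -> 2*tot + z != 0)) and ((not (h != -8 and z > 9)) -> ((cnt < 0 or z > 9) and (3*h < 0 -> tot + z != 5)))


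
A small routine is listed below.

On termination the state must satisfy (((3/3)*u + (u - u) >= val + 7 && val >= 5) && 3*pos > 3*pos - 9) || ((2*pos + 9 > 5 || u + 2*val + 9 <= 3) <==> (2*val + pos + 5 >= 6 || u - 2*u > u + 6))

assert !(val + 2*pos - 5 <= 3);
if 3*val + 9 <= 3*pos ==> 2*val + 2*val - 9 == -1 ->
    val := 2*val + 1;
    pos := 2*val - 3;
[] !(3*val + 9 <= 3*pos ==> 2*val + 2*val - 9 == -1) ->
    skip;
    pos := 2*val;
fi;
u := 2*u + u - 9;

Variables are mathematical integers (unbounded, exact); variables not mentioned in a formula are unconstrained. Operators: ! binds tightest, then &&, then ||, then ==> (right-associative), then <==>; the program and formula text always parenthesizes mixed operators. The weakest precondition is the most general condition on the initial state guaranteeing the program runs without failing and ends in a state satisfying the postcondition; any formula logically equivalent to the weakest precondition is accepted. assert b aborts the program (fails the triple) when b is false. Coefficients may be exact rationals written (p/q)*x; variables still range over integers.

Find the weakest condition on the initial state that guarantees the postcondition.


Working backward. After the program, the postcondition (((3/3)*u + (u - u) >= val + 7 && val >= 5) && 3*pos > 3*pos - 9) || ((2*pos + 9 > 5 || u + 2*val + 9 <= 3) <==> (2*val + pos + 5 >= 6 || u - 2*u > u + 6)) must hold; in canonical form it is (u >= val + 7 && val >= 5) || ((2*pos > -4 || u + 2*val <= -6) <==> (pos + 2*val >= 1 || 2*u < -6)).
Before u := 2*u + u - 9: (3*u >= val + 16 && val >= 5) || ((2*pos > -4 || 3*u + 2*val <= 3) <==> (pos + 2*val >= 1 || 6*u < 12))
Then branch requires (3*u >= 2*val + 17 && 2*val >= 4) || ((8*val > -2 || 3*u + 4*val <= 1) <==> (8*val >= 0 || 6*u < 12)); else branch requires (3*u >= val + 16 && val >= 5) || ((4*val > -4 || 3*u + 2*val <= 3) <==> (4*val >= 1 || 6*u < 12)).
Before the if: ((3*val <= 3*pos - 9 ==> 4*val == 8) ==> ((3*u >= 2*val + 17 && 2*val >= 4) || ((8*val > -2 || 3*u + 4*val <= 1) <==> (8*val >= 0 || 6*u < 12)))) && ((!(3*val <= 3*pos - 9 ==> 4*val == 8)) ==> ((3*u >= val + 16 && val >= 5) || ((4*val > -4 || 3*u + 2*val <= 3) <==> (4*val >= 1 || 6*u < 12))))
Before assert !(val + 2*pos - 5 <= 3): (!(2*pos + val <= 8)) && ((3*val <= 3*pos - 9 ==> 4*val == 8) ==> ((3*u >= 2*val + 17 && 2*val >= 4) || ((8*val > -2 || 3*u + 4*val <= 1) <==> (8*val >= 0 || 6*u < 12)))) && ((!(3*val <= 3*pos - 9 ==> 4*val == 8)) ==> ((3*u >= val + 16 && val >= 5) || ((4*val > -4 || 3*u + 2*val <= 3) <==> (4*val >= 1 || 6*u < 12))))
Answer: WP = (!(2*pos + val <= 8)) && ((3*val <= 3*pos - 9 ==> 4*val == 8) ==> ((3*u >= 2*val + 17 && 2*val >= 4) || ((8*val > -2 || 3*u + 4*val <= 1) <==> (8*val >= 0 || 6*u < 12)))) && ((!(3*val <= 3*pos - 9 ==> 4*val == 8)) ==> ((3*u >= val + 16 && val >= 5) || ((4*val > -4 || 3*u + 2*val <= 3) <==> (4*val >= 1 || 6*u < 12))))


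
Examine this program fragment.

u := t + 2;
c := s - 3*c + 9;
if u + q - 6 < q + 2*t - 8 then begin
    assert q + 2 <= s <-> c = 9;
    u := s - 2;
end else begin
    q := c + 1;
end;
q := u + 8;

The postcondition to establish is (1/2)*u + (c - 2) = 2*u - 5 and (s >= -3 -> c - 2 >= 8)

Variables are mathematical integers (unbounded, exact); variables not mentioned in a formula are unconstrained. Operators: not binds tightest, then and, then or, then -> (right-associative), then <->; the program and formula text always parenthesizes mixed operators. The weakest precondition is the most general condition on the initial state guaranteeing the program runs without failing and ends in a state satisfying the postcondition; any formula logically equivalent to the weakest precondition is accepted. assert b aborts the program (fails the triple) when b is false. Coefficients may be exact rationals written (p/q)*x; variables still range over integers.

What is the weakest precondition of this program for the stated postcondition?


Working backward. After the program, the postcondition (1/2)*u + (c - 2) = 2*u - 5 and (s >= -3 -> c - 2 >= 8) must hold; in canonical form it is c = (3/2)*u - 3 and (s >= -3 -> c >= 10).
Before q := u + 8: c = (3/2)*u - 3 and (s >= -3 -> c >= 10)
Then branch requires (q <= s - 2 <-> c = 9) and c = (3/2)*s - 6 and (s >= -3 -> c >= 10); else branch requires c = (3/2)*u - 3 and (s >= -3 -> c >= 10).
Before the if: (u < 2*t - 2 -> ((q <= s - 2 <-> c = 9) and c = (3/2)*s - 6 and (s >= -3 -> c >= 10))) and ((not (u < 2*t - 2)) -> (c = (3/2)*u - 3 and (s >= -3 -> c >= 10)))
Before c := s - 3*c + 9: (u < 2*t - 2 -> ((q <= s - 2 <-> s = 3*c) and 3*c + (1/2)*s = 15 and (s >= -3 -> s >= 3*c + 1))) and ((not (u < 2*t - 2)) -> (s = 3*c + (3/2)*u - 12 and (s >= -3 -> s >= 3*c + 1)))
Before u := t + 2: (t > 4 -> ((q <= s - 2 <-> s = 3*c) and 3*c + (1/2)*s = 15 and (s >= -3 -> s >= 3*c + 1))) and ((not (t > 4)) -> (s = 3*c + (3/2)*t - 9 and (s >= -3 -> s >= 3*c + 1)))
Answer: WP = (t > 4 -> ((q <= s - 2 <-> s = 3*c) and 3*c + (1/2)*s = 15 and (s >= -3 -> s >= 3*c + 1))) and ((not (t > 4)) -> (s = 3*c + (3/2)*t - 9 and (s >= -3 -> s >= 3*c + 1)))
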